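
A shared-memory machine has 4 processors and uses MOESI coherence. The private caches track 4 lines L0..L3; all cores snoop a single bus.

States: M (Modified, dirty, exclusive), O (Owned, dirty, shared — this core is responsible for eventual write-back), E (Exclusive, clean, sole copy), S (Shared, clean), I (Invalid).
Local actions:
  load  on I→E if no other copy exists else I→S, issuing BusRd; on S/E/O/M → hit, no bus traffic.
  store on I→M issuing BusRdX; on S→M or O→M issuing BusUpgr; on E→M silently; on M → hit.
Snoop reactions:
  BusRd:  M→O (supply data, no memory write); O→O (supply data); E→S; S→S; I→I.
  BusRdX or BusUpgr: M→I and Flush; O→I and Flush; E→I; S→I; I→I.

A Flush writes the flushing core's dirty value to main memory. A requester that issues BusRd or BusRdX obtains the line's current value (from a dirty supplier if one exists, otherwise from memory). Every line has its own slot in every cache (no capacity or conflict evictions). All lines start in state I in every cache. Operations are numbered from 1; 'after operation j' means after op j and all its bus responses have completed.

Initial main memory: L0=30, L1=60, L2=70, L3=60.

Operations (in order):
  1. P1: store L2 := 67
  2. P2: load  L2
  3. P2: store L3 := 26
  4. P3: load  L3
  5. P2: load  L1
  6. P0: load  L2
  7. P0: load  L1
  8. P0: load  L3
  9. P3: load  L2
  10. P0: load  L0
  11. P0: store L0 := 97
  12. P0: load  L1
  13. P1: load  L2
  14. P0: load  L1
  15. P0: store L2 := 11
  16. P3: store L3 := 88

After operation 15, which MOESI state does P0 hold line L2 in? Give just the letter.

1. P1: store L2 := 67  bus=[BusRdX]  L2: P0=I P1=M P2=I P3=I  mem[L2]=70
2. P2: load  L2  bus=[BusRd]  L2: P0=I P1=O P2=S P3=I  mem[L2]=70
3. P2: store L3 := 26  bus=[BusRdX]  L3: P0=I P1=I P2=M P3=I  mem[L3]=60
4. P3: load  L3  bus=[BusRd]  L3: P0=I P1=I P2=O P3=S  mem[L3]=60
5. P2: load  L1  bus=[BusRd]  L1: P0=I P1=I P2=E P3=I  mem[L1]=60
6. P0: load  L2  bus=[BusRd]  L2: P0=S P1=O P2=S P3=I  mem[L2]=70
7. P0: load  L1  bus=[BusRd]  L1: P0=S P1=I P2=S P3=I  mem[L1]=60
8. P0: load  L3  bus=[BusRd]  L3: P0=S P1=I P2=O P3=S  mem[L3]=60
9. P3: load  L2  bus=[BusRd]  L2: P0=S P1=O P2=S P3=S  mem[L2]=70
10. P0: load  L0  bus=[BusRd]  L0: P0=E P1=I P2=I P3=I  mem[L0]=30
11. P0: store L0 := 97  bus=[-]  L0: P0=M P1=I P2=I P3=I  mem[L0]=30
12. P0: load  L1  bus=[-]  L1: P0=S P1=I P2=S P3=I  mem[L1]=60
13. P1: load  L2  bus=[-]  L2: P0=S P1=O P2=S P3=S  mem[L2]=70
14. P0: load  L1  bus=[-]  L1: P0=S P1=I P2=S P3=I  mem[L1]=60
15. P0: store L2 := 11  bus=[BusUpgr,Flush]  L2: P0=M P1=I P2=I P3=I  mem[L2]=67
16. P3: store L3 := 88  bus=[BusUpgr,Flush]  L3: P0=I P1=I P2=I P3=M  mem[L3]=26

state = M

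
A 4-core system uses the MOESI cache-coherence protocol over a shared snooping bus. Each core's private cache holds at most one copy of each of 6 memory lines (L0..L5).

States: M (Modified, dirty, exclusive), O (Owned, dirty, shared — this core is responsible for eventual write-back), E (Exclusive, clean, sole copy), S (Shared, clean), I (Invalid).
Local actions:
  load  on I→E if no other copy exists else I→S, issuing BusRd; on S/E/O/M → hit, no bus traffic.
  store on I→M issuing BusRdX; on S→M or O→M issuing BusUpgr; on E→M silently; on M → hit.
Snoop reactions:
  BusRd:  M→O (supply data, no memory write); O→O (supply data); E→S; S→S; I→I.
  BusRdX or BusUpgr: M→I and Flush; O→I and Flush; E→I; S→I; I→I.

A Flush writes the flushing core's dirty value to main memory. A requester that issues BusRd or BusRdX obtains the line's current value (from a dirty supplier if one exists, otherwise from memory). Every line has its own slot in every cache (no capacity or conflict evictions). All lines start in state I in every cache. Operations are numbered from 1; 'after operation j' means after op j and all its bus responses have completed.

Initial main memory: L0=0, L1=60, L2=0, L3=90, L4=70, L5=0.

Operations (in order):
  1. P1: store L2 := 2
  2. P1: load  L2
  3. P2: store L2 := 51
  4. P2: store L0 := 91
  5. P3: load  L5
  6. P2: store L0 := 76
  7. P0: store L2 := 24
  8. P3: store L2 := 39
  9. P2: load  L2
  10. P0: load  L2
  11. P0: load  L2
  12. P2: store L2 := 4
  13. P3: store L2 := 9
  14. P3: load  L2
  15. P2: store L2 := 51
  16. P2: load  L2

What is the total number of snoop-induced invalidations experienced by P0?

  op1 P1: store L2 := 2 → I/M/I/I on L2; bus BusRdX; mem=0
  op2 P1: load  L2 → I/M/I/I on L2; bus (none); mem=0
  op3 P2: store L2 := 51 → I/I/M/I on L2; bus BusRdX Flush; mem=2
  op4 P2: store L0 := 91 → I/I/M/I on L0; bus BusRdX; mem=0
  op5 P3: load  L5 → I/I/I/E on L5; bus BusRd; mem=0
  op6 P2: store L0 := 76 → I/I/M/I on L0; bus (none); mem=0
  op7 P0: store L2 := 24 → M/I/I/I on L2; bus BusRdX Flush; mem=51
  op8 P3: store L2 := 39 → I/I/I/M on L2; bus BusRdX Flush; mem=24
  op9 P2: load  L2 → I/I/S/O on L2; bus BusRd; mem=24
  op10 P0: load  L2 → S/I/S/O on L2; bus BusRd; mem=24
  op11 P0: load  L2 → S/I/S/O on L2; bus (none); mem=24
  op12 P2: store L2 := 4 → I/I/M/I on L2; bus BusUpgr Flush; mem=39
  op13 P3: store L2 := 9 → I/I/I/M on L2; bus BusRdX Flush; mem=4
  op14 P3: load  L2 → I/I/I/M on L2; bus (none); mem=4
  op15 P2: store L2 := 51 → I/I/M/I on L2; bus BusRdX Flush; mem=9
  op16 P2: load  L2 → I/I/M/I on L2; bus (none); mem=9

invalidations = 2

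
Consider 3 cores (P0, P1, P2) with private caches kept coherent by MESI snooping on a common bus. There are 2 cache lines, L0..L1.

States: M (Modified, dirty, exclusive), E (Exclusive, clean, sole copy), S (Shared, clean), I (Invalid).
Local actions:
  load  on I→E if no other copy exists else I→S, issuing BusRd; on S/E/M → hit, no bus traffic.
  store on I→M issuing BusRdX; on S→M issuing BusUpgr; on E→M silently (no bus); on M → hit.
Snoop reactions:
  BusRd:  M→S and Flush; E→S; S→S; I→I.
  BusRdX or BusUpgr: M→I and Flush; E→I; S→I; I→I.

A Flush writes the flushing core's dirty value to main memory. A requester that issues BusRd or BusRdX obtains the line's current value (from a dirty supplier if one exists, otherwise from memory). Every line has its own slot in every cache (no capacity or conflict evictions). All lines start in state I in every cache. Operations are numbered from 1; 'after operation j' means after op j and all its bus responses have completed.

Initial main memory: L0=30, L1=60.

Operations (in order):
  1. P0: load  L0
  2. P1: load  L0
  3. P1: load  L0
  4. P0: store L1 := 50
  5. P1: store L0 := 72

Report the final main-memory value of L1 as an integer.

memory[L1] = 60

step 1: P0: load  L0  ⟶  EII  (L0)  txn=BusRd  M[L0]=30
step 2: P1: load  L0  ⟶  SSI  (L0)  txn=BusRd  M[L0]=30
step 3: P1: load  L0  ⟶  SSI  (L0)  txn=∅  M[L0]=30
step 4: P0: store L1 := 50  ⟶  MII  (L1)  txn=BusRdX  M[L1]=60
step 5: P1: store L0 := 72  ⟶  IMI  (L0)  txn=BusUpgr  M[L0]=30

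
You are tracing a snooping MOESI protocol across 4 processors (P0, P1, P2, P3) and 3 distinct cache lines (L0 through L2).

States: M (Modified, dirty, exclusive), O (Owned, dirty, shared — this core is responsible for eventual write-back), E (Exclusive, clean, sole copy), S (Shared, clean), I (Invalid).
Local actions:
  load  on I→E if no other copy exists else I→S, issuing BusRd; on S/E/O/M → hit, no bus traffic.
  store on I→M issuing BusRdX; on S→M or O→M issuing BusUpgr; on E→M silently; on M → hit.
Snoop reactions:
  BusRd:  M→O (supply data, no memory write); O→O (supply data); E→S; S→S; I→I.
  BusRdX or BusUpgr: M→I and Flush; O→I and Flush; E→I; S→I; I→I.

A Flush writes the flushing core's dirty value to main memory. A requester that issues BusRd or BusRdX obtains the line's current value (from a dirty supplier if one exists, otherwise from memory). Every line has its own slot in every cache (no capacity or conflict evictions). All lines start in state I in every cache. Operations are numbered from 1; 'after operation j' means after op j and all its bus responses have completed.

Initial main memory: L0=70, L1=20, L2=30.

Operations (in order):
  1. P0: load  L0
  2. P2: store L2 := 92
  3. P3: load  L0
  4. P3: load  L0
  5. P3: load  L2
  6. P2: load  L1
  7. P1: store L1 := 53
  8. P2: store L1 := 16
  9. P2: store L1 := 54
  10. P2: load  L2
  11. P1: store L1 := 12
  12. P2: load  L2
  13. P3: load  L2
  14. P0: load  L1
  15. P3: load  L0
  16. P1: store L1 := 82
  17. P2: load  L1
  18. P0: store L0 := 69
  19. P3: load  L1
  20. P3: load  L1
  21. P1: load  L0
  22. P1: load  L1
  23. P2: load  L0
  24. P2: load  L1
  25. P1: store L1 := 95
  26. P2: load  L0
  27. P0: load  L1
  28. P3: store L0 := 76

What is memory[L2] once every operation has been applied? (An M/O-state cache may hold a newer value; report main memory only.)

memory[L2] = 30

1. P0: load  L0  bus=[BusRd]  L0: P0=E P1=I P2=I P3=I  mem[L0]=70
2. P2: store L2 := 92  bus=[BusRdX]  L2: P0=I P1=I P2=M P3=I  mem[L2]=30
3. P3: load  L0  bus=[BusRd]  L0: P0=S P1=I P2=I P3=S  mem[L0]=70
4. P3: load  L0  bus=[-]  L0: P0=S P1=I P2=I P3=S  mem[L0]=70
5. P3: load  L2  bus=[BusRd]  L2: P0=I P1=I P2=O P3=S  mem[L2]=30
6. P2: load  L1  bus=[BusRd]  L1: P0=I P1=I P2=E P3=I  mem[L1]=20
7. P1: store L1 := 53  bus=[BusRdX]  L1: P0=I P1=M P2=I P3=I  mem[L1]=20
8. P2: store L1 := 16  bus=[BusRdX,Flush]  L1: P0=I P1=I P2=M P3=I  mem[L1]=53
9. P2: store L1 := 54  bus=[-]  L1: P0=I P1=I P2=M P3=I  mem[L1]=53
10. P2: load  L2  bus=[-]  L2: P0=I P1=I P2=O P3=S  mem[L2]=30
11. P1: store L1 := 12  bus=[BusRdX,Flush]  L1: P0=I P1=M P2=I P3=I  mem[L1]=54
12. P2: load  L2  bus=[-]  L2: P0=I P1=I P2=O P3=S  mem[L2]=30
13. P3: load  L2  bus=[-]  L2: P0=I P1=I P2=O P3=S  mem[L2]=30
14. P0: load  L1  bus=[BusRd]  L1: P0=S P1=O P2=I P3=I  mem[L1]=54
15. P3: load  L0  bus=[-]  L0: P0=S P1=I P2=I P3=S  mem[L0]=70
16. P1: store L1 := 82  bus=[BusUpgr]  L1: P0=I P1=M P2=I P3=I  mem[L1]=54
17. P2: load  L1  bus=[BusRd]  L1: P0=I P1=O P2=S P3=I  mem[L1]=54
18. P0: store L0 := 69  bus=[BusUpgr]  L0: P0=M P1=I P2=I P3=I  mem[L0]=70
19. P3: load  L1  bus=[BusRd]  L1: P0=I P1=O P2=S P3=S  mem[L1]=54
20. P3: load  L1  bus=[-]  L1: P0=I P1=O P2=S P3=S  mem[L1]=54
21. P1: load  L0  bus=[BusRd]  L0: P0=O P1=S P2=I P3=I  mem[L0]=70
22. P1: load  L1  bus=[-]  L1: P0=I P1=O P2=S P3=S  mem[L1]=54
23. P2: load  L0  bus=[BusRd]  L0: P0=O P1=S P2=S P3=I  mem[L0]=70
24. P2: load  L1  bus=[-]  L1: P0=I P1=O P2=S P3=S  mem[L1]=54
25. P1: store L1 := 95  bus=[BusUpgr]  L1: P0=I P1=M P2=I P3=I  mem[L1]=54
26. P2: load  L0  bus=[-]  L0: P0=O P1=S P2=S P3=I  mem[L0]=70
27. P0: load  L1  bus=[BusRd]  L1: P0=S P1=O P2=I P3=I  mem[L1]=54
28. P3: store L0 := 76  bus=[BusRdX,Flush]  L0: P0=I P1=I P2=I P3=M  mem[L0]=69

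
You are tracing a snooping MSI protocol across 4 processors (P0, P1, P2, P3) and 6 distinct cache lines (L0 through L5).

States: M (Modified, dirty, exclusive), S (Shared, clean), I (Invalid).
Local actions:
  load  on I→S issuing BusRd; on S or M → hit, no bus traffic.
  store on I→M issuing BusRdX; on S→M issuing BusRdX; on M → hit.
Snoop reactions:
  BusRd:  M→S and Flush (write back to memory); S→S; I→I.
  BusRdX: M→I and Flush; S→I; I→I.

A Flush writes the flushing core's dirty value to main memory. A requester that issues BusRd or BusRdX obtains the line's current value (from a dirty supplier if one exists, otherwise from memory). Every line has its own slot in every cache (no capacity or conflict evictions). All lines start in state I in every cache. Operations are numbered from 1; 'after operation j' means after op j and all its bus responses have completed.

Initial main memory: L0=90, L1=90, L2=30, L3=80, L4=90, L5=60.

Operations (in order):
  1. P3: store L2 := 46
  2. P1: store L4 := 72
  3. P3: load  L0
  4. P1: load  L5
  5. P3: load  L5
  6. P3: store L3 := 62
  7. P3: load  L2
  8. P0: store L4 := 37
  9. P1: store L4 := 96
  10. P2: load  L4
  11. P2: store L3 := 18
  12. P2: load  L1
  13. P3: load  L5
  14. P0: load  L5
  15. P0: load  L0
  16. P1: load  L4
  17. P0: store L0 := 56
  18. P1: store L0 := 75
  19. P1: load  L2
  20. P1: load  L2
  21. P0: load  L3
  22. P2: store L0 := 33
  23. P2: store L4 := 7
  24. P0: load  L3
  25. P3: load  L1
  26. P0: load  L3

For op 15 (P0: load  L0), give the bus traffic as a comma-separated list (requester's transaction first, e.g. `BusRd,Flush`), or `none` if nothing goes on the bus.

step 1: P3: store L2 := 46  ⟶  IIIM  (L2)  txn=BusRdX  M[L2]=30
step 2: P1: store L4 := 72  ⟶  IMII  (L4)  txn=BusRdX  M[L4]=90
step 3: P3: load  L0  ⟶  IIIS  (L0)  txn=BusRd  M[L0]=90
step 4: P1: load  L5  ⟶  ISII  (L5)  txn=BusRd  M[L5]=60
step 5: P3: load  L5  ⟶  ISIS  (L5)  txn=BusRd  M[L5]=60
step 6: P3: store L3 := 62  ⟶  IIIM  (L3)  txn=BusRdX  M[L3]=80
step 7: P3: load  L2  ⟶  IIIM  (L2)  txn=∅  M[L2]=30
step 8: P0: store L4 := 37  ⟶  MIII  (L4)  txn=BusRdX+Flush  M[L4]=72
step 9: P1: store L4 := 96  ⟶  IMII  (L4)  txn=BusRdX+Flush  M[L4]=37
step 10: P2: load  L4  ⟶  ISSI  (L4)  txn=BusRd+Flush  M[L4]=96
step 11: P2: store L3 := 18  ⟶  IIMI  (L3)  txn=BusRdX+Flush  M[L3]=62
step 12: P2: load  L1  ⟶  IISI  (L1)  txn=BusRd  M[L1]=90
step 13: P3: load  L5  ⟶  ISIS  (L5)  txn=∅  M[L5]=60
step 14: P0: load  L5  ⟶  SSIS  (L5)  txn=BusRd  M[L5]=60
step 15: P0: load  L0  ⟶  SIIS  (L0)  txn=BusRd  M[L0]=90
step 16: P1: load  L4  ⟶  ISSI  (L4)  txn=∅  M[L4]=96
step 17: P0: store L0 := 56  ⟶  MIII  (L0)  txn=BusRdX  M[L0]=90
step 18: P1: store L0 := 75  ⟶  IMII  (L0)  txn=BusRdX+Flush  M[L0]=56
step 19: P1: load  L2  ⟶  ISIS  (L2)  txn=BusRd+Flush  M[L2]=46
step 20: P1: load  L2  ⟶  ISIS  (L2)  txn=∅  M[L2]=46
step 21: P0: load  L3  ⟶  SISI  (L3)  txn=BusRd+Flush  M[L3]=18
step 22: P2: store L0 := 33  ⟶  IIMI  (L0)  txn=BusRdX+Flush  M[L0]=75
step 23: P2: store L4 := 7  ⟶  IIMI  (L4)  txn=BusRdX  M[L4]=96
step 24: P0: load  L3  ⟶  SISI  (L3)  txn=∅  M[L3]=18
step 25: P3: load  L1  ⟶  IISS  (L1)  txn=BusRd  M[L1]=90
step 26: P0: load  L3  ⟶  SISI  (L3)  txn=∅  M[L3]=18

bus = BusRd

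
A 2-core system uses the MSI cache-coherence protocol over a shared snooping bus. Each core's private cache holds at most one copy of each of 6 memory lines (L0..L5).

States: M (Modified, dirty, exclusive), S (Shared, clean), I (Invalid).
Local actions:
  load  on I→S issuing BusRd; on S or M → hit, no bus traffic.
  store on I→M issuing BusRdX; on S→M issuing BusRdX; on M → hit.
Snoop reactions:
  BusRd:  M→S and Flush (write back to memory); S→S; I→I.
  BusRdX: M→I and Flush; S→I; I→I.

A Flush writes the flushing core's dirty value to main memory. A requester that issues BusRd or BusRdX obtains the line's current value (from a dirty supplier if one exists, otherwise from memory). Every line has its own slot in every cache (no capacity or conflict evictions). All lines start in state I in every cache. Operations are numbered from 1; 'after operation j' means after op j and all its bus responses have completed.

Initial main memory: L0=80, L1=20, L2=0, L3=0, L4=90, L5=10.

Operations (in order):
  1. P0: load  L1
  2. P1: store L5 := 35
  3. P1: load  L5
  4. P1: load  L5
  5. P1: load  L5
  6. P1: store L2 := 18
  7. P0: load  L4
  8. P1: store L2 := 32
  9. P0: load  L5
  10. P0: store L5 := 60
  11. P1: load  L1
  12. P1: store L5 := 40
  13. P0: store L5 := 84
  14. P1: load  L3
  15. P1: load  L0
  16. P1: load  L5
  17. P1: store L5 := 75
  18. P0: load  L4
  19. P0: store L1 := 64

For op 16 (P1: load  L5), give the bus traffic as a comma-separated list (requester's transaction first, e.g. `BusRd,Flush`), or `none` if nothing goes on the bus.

[1] P0: load  L1 | P0:S(20), P1:I | bus: BusRd
[2] P1: store L5 := 35 | P0:I, P1:M(35) | bus: BusRdX
[3] P1: load  L5 | P0:I, P1:M(35) | bus: none
[4] P1: load  L5 | P0:I, P1:M(35) | bus: none
[5] P1: load  L5 | P0:I, P1:M(35) | bus: none
[6] P1: store L2 := 18 | P0:I, P1:M(18) | bus: BusRdX
[7] P0: load  L4 | P0:S(90), P1:I | bus: BusRd
[8] P1: store L2 := 32 | P0:I, P1:M(32) | bus: none
[9] P0: load  L5 | P0:S(35), P1:S(35) | bus: BusRd,Flush
[10] P0: store L5 := 60 | P0:M(60), P1:I | bus: BusRdX
[11] P1: load  L1 | P0:S(20), P1:S(20) | bus: BusRd
[12] P1: store L5 := 40 | P0:I, P1:M(40) | bus: BusRdX,Flush
[13] P0: store L5 := 84 | P0:M(84), P1:I | bus: BusRdX,Flush
[14] P1: load  L3 | P0:I, P1:S(0) | bus: BusRd
[15] P1: load  L0 | P0:I, P1:S(80) | bus: BusRd
[16] P1: load  L5 | P0:S(84), P1:S(84) | bus: BusRd,Flush
[17] P1: store L5 := 75 | P0:I, P1:M(75) | bus: BusRdX
[18] P0: load  L4 | P0:S(90), P1:I | bus: none
[19] P0: store L1 := 64 | P0:M(64), P1:I | bus: BusRdX

bus = BusRd,Flush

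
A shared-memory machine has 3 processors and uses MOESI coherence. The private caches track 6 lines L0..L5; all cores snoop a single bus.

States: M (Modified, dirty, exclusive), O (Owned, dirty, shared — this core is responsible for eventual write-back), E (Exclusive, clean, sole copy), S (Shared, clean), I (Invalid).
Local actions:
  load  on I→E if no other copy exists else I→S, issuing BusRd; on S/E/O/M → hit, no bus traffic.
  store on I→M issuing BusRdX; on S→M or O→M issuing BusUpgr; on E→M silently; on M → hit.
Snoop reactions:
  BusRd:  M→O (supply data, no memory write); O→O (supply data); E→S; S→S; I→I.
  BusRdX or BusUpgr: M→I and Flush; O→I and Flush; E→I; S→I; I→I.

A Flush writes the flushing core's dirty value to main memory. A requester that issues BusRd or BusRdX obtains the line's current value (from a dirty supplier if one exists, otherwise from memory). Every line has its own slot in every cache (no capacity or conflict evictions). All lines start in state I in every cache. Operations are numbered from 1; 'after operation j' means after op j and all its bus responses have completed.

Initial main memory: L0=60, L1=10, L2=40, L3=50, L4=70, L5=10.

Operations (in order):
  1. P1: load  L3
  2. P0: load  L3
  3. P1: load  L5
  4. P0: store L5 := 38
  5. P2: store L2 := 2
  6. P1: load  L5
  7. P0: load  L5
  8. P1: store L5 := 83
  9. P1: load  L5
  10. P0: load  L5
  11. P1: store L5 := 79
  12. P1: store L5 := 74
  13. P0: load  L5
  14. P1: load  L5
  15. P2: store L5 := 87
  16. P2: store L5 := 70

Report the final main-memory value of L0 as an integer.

1. P1: load  L3  bus=[BusRd]  L3: P0=I P1=E P2=I  mem[L3]=50
2. P0: load  L3  bus=[BusRd]  L3: P0=S P1=S P2=I  mem[L3]=50
3. P1: load  L5  bus=[BusRd]  L5: P0=I P1=E P2=I  mem[L5]=10
4. P0: store L5 := 38  bus=[BusRdX]  L5: P0=M P1=I P2=I  mem[L5]=10
5. P2: store L2 := 2  bus=[BusRdX]  L2: P0=I P1=I P2=M  mem[L2]=40
6. P1: load  L5  bus=[BusRd]  L5: P0=O P1=S P2=I  mem[L5]=10
7. P0: load  L5  bus=[-]  L5: P0=O P1=S P2=I  mem[L5]=10
8. P1: store L5 := 83  bus=[BusUpgr,Flush]  L5: P0=I P1=M P2=I  mem[L5]=38
9. P1: load  L5  bus=[-]  L5: P0=I P1=M P2=I  mem[L5]=38
10. P0: load  L5  bus=[BusRd]  L5: P0=S P1=O P2=I  mem[L5]=38
11. P1: store L5 := 79  bus=[BusUpgr]  L5: P0=I P1=M P2=I  mem[L5]=38
12. P1: store L5 := 74  bus=[-]  L5: P0=I P1=M P2=I  mem[L5]=38
13. P0: load  L5  bus=[BusRd]  L5: P0=S P1=O P2=I  mem[L5]=38
14. P1: load  L5  bus=[-]  L5: P0=S P1=O P2=I  mem[L5]=38
15. P2: store L5 := 87  bus=[BusRdX,Flush]  L5: P0=I P1=I P2=M  mem[L5]=74
16. P2: store L5 := 70  bus=[-]  L5: P0=I P1=I P2=M  mem[L5]=74

memory[L0] = 60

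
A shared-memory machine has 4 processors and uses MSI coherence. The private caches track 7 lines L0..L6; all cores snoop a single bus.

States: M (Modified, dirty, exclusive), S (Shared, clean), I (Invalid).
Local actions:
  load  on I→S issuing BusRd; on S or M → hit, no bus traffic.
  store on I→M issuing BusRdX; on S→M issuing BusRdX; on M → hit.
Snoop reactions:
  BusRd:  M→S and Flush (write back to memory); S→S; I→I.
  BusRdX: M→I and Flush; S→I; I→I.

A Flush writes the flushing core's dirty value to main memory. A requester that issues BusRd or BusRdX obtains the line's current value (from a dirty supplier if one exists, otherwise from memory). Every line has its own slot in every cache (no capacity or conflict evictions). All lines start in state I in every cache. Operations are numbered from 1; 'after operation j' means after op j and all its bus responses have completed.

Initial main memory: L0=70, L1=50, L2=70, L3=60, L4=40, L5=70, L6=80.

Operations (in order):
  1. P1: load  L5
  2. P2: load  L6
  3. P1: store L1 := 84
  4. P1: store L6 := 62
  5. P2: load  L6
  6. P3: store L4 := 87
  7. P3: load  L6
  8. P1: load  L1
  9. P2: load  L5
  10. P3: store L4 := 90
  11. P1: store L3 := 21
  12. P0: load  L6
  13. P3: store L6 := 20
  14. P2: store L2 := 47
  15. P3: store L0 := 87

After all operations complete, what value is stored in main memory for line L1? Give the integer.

memory[L1] = 50

step 1: P1: load  L5  ⟶  ISII  (L5)  txn=BusRd  M[L5]=70
step 2: P2: load  L6  ⟶  IISI  (L6)  txn=BusRd  M[L6]=80
step 3: P1: store L1 := 84  ⟶  IMII  (L1)  txn=BusRdX  M[L1]=50
step 4: P1: store L6 := 62  ⟶  IMII  (L6)  txn=BusRdX  M[L6]=80
step 5: P2: load  L6  ⟶  ISSI  (L6)  txn=BusRd+Flush  M[L6]=62
step 6: P3: store L4 := 87  ⟶  IIIM  (L4)  txn=BusRdX  M[L4]=40
step 7: P3: load  L6  ⟶  ISSS  (L6)  txn=BusRd  M[L6]=62
step 8: P1: load  L1  ⟶  IMII  (L1)  txn=∅  M[L1]=50
step 9: P2: load  L5  ⟶  ISSI  (L5)  txn=BusRd  M[L5]=70
step 10: P3: store L4 := 90  ⟶  IIIM  (L4)  txn=∅  M[L4]=40
step 11: P1: store L3 := 21  ⟶  IMII  (L3)  txn=BusRdX  M[L3]=60
step 12: P0: load  L6  ⟶  SSSS  (L6)  txn=BusRd  M[L6]=62
step 13: P3: store L6 := 20  ⟶  IIIM  (L6)  txn=BusRdX  M[L6]=62
step 14: P2: store L2 := 47  ⟶  IIMI  (L2)  txn=BusRdX  M[L2]=70
step 15: P3: store L0 := 87  ⟶  IIIM  (L0)  txn=BusRdX  M[L0]=70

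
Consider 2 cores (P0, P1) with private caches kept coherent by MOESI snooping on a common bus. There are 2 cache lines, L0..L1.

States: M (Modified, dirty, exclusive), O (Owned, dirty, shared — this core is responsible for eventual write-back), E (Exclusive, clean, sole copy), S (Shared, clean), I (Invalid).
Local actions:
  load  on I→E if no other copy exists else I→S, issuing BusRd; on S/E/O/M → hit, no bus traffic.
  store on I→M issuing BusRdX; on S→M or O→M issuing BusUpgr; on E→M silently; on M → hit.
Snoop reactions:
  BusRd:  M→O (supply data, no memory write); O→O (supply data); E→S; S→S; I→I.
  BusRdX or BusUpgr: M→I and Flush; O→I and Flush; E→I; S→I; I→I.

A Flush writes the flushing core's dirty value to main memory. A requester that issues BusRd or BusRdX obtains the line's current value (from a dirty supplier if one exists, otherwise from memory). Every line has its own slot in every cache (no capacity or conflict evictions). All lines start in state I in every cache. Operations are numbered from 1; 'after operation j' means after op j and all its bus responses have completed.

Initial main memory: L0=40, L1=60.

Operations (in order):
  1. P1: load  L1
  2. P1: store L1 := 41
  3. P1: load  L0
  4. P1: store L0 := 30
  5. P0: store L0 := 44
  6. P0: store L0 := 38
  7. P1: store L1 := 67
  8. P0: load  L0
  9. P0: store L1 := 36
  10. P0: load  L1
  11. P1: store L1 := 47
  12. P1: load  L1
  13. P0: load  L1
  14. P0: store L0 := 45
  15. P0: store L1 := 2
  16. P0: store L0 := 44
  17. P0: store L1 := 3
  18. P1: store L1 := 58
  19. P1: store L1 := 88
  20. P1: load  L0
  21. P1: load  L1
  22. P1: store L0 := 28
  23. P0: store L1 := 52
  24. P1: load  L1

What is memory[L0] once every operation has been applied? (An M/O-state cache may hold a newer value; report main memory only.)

[1] P1: load  L1 | P0:I, P1:E(60) | bus: BusRd
[2] P1: store L1 := 41 | P0:I, P1:M(41) | bus: none
[3] P1: load  L0 | P0:I, P1:E(40) | bus: BusRd
[4] P1: store L0 := 30 | P0:I, P1:M(30) | bus: none
[5] P0: store L0 := 44 | P0:M(44), P1:I | bus: BusRdX,Flush
[6] P0: store L0 := 38 | P0:M(38), P1:I | bus: none
[7] P1: store L1 := 67 | P0:I, P1:M(67) | bus: none
[8] P0: load  L0 | P0:M(38), P1:I | bus: none
[9] P0: store L1 := 36 | P0:M(36), P1:I | bus: BusRdX,Flush
[10] P0: load  L1 | P0:M(36), P1:I | bus: none
[11] P1: store L1 := 47 | P0:I, P1:M(47) | bus: BusRdX,Flush
[12] P1: load  L1 | P0:I, P1:M(47) | bus: none
[13] P0: load  L1 | P0:S(47), P1:O(47) | bus: BusRd
[14] P0: store L0 := 45 | P0:M(45), P1:I | bus: none
[15] P0: store L1 := 2 | P0:M(2), P1:I | bus: BusUpgr,Flush
[16] P0: store L0 := 44 | P0:M(44), P1:I | bus: none
[17] P0: store L1 := 3 | P0:M(3), P1:I | bus: none
[18] P1: store L1 := 58 | P0:I, P1:M(58) | bus: BusRdX,Flush
[19] P1: store L1 := 88 | P0:I, P1:M(88) | bus: none
[20] P1: load  L0 | P0:O(44), P1:S(44) | bus: BusRd
[21] P1: load  L1 | P0:I, P1:M(88) | bus: none
[22] P1: store L0 := 28 | P0:I, P1:M(28) | bus: BusUpgr,Flush
[23] P0: store L1 := 52 | P0:M(52), P1:I | bus: BusRdX,Flush
[24] P1: load  L1 | P0:O(52), P1:S(52) | bus: BusRd

memory[L0] = 44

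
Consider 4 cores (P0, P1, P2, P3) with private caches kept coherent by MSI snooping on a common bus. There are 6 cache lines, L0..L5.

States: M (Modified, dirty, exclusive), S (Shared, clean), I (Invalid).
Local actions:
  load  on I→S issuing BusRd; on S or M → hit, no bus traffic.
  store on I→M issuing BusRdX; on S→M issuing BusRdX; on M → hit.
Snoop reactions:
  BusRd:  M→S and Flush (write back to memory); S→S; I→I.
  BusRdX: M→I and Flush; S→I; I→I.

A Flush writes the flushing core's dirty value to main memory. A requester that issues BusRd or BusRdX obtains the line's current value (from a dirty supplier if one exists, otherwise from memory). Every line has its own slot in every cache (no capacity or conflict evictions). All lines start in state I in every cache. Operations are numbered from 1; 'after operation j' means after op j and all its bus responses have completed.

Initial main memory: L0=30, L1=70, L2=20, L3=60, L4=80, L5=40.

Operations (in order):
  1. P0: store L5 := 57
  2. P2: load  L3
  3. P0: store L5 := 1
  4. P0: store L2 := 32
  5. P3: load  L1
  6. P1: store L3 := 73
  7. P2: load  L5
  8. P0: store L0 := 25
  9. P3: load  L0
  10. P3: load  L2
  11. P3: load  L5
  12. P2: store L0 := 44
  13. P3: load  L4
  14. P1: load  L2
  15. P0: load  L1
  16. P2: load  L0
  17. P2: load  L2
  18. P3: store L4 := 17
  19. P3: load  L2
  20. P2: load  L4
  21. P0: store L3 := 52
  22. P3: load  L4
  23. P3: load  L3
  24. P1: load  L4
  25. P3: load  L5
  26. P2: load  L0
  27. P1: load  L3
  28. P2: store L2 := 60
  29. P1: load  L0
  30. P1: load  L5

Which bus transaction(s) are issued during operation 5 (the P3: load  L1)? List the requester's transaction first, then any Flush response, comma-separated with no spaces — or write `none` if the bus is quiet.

bus = BusRd

1. P0: store L5 := 57  bus=[BusRdX]  L5: P0=M P1=I P2=I P3=I  mem[L5]=40
2. P2: load  L3  bus=[BusRd]  L3: P0=I P1=I P2=S P3=I  mem[L3]=60
3. P0: store L5 := 1  bus=[-]  L5: P0=M P1=I P2=I P3=I  mem[L5]=40
4. P0: store L2 := 32  bus=[BusRdX]  L2: P0=M P1=I P2=I P3=I  mem[L2]=20
5. P3: load  L1  bus=[BusRd]  L1: P0=I P1=I P2=I P3=S  mem[L1]=70
6. P1: store L3 := 73  bus=[BusRdX]  L3: P0=I P1=M P2=I P3=I  mem[L3]=60
7. P2: load  L5  bus=[BusRd,Flush]  L5: P0=S P1=I P2=S P3=I  mem[L5]=1
8. P0: store L0 := 25  bus=[BusRdX]  L0: P0=M P1=I P2=I P3=I  mem[L0]=30
9. P3: load  L0  bus=[BusRd,Flush]  L0: P0=S P1=I P2=I P3=S  mem[L0]=25
10. P3: load  L2  bus=[BusRd,Flush]  L2: P0=S P1=I P2=I P3=S  mem[L2]=32
11. P3: load  L5  bus=[BusRd]  L5: P0=S P1=I P2=S P3=S  mem[L5]=1
12. P2: store L0 := 44  bus=[BusRdX]  L0: P0=I P1=I P2=M P3=I  mem[L0]=25
13. P3: load  L4  bus=[BusRd]  L4: P0=I P1=I P2=I P3=S  mem[L4]=80
14. P1: load  L2  bus=[BusRd]  L2: P0=S P1=S P2=I P3=S  mem[L2]=32
15. P0: load  L1  bus=[BusRd]  L1: P0=S P1=I P2=I P3=S  mem[L1]=70
16. P2: load  L0  bus=[-]  L0: P0=I P1=I P2=M P3=I  mem[L0]=25
17. P2: load  L2  bus=[BusRd]  L2: P0=S P1=S P2=S P3=S  mem[L2]=32
18. P3: store L4 := 17  bus=[BusRdX]  L4: P0=I P1=I P2=I P3=M  mem[L4]=80
19. P3: load  L2  bus=[-]  L2: P0=S P1=S P2=S P3=S  mem[L2]=32
20. P2: load  L4  bus=[BusRd,Flush]  L4: P0=I P1=I P2=S P3=S  mem[L4]=17
21. P0: store L3 := 52  bus=[BusRdX,Flush]  L3: P0=M P1=I P2=I P3=I  mem[L3]=73
22. P3: load  L4  bus=[-]  L4: P0=I P1=I P2=S P3=S  mem[L4]=17
23. P3: load  L3  bus=[BusRd,Flush]  L3: P0=S P1=I P2=I P3=S  mem[L3]=52
24. P1: load  L4  bus=[BusRd]  L4: P0=I P1=S P2=S P3=S  mem[L4]=17
25. P3: load  L5  bus=[-]  L5: P0=S P1=I P2=S P3=S  mem[L5]=1
26. P2: load  L0  bus=[-]  L0: P0=I P1=I P2=M P3=I  mem[L0]=25
27. P1: load  L3  bus=[BusRd]  L3: P0=S P1=S P2=I P3=S  mem[L3]=52
28. P2: store L2 := 60  bus=[BusRdX]  L2: P0=I P1=I P2=M P3=I  mem[L2]=32
29. P1: load  L0  bus=[BusRd,Flush]  L0: P0=I P1=S P2=S P3=I  mem[L0]=44
30. P1: load  L5  bus=[BusRd]  L5: P0=S P1=S P2=S P3=S  mem[L5]=1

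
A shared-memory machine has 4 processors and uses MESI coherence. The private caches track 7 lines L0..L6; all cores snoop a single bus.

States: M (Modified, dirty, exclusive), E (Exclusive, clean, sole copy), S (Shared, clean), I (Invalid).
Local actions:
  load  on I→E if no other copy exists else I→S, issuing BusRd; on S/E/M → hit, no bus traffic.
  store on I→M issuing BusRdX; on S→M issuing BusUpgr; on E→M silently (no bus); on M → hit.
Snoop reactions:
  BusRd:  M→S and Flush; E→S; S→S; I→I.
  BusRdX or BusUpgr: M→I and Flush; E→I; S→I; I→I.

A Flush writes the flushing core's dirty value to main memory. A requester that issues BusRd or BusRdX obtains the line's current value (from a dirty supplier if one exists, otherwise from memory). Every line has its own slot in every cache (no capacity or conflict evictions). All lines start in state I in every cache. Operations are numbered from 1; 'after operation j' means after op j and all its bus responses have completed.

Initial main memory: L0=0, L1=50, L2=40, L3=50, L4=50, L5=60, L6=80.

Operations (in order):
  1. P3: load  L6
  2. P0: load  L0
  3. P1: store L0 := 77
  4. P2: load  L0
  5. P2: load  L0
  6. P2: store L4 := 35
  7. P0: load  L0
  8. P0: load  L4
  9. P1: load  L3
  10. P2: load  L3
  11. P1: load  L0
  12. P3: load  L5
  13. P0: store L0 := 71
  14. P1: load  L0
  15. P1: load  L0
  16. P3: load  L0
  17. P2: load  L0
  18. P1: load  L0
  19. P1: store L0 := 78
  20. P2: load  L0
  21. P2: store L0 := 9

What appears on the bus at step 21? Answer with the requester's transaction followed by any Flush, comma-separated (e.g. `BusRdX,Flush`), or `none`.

step 1: P3: load  L6  ⟶  IIIE  (L6)  txn=BusRd  M[L6]=80
step 2: P0: load  L0  ⟶  EIII  (L0)  txn=BusRd  M[L0]=0
step 3: P1: store L0 := 77  ⟶  IMII  (L0)  txn=BusRdX  M[L0]=0
step 4: P2: load  L0  ⟶  ISSI  (L0)  txn=BusRd+Flush  M[L0]=77
step 5: P2: load  L0  ⟶  ISSI  (L0)  txn=∅  M[L0]=77
step 6: P2: store L4 := 35  ⟶  IIMI  (L4)  txn=BusRdX  M[L4]=50
step 7: P0: load  L0  ⟶  SSSI  (L0)  txn=BusRd  M[L0]=77
step 8: P0: load  L4  ⟶  SISI  (L4)  txn=BusRd+Flush  M[L4]=35
step 9: P1: load  L3  ⟶  IEII  (L3)  txn=BusRd  M[L3]=50
step 10: P2: load  L3  ⟶  ISSI  (L3)  txn=BusRd  M[L3]=50
step 11: P1: load  L0  ⟶  SSSI  (L0)  txn=∅  M[L0]=77
step 12: P3: load  L5  ⟶  IIIE  (L5)  txn=BusRd  M[L5]=60
step 13: P0: store L0 := 71  ⟶  MIII  (L0)  txn=BusUpgr  M[L0]=77
step 14: P1: load  L0  ⟶  SSII  (L0)  txn=BusRd+Flush  M[L0]=71
step 15: P1: load  L0  ⟶  SSII  (L0)  txn=∅  M[L0]=71
step 16: P3: load  L0  ⟶  SSIS  (L0)  txn=BusRd  M[L0]=71
step 17: P2: load  L0  ⟶  SSSS  (L0)  txn=BusRd  M[L0]=71
step 18: P1: load  L0  ⟶  SSSS  (L0)  txn=∅  M[L0]=71
step 19: P1: store L0 := 78  ⟶  IMII  (L0)  txn=BusUpgr  M[L0]=71
step 20: P2: load  L0  ⟶  ISSI  (L0)  txn=BusRd+Flush  M[L0]=78
step 21: P2: store L0 := 9  ⟶  IIMI  (L0)  txn=BusUpgr  M[L0]=78

bus = BusUpgr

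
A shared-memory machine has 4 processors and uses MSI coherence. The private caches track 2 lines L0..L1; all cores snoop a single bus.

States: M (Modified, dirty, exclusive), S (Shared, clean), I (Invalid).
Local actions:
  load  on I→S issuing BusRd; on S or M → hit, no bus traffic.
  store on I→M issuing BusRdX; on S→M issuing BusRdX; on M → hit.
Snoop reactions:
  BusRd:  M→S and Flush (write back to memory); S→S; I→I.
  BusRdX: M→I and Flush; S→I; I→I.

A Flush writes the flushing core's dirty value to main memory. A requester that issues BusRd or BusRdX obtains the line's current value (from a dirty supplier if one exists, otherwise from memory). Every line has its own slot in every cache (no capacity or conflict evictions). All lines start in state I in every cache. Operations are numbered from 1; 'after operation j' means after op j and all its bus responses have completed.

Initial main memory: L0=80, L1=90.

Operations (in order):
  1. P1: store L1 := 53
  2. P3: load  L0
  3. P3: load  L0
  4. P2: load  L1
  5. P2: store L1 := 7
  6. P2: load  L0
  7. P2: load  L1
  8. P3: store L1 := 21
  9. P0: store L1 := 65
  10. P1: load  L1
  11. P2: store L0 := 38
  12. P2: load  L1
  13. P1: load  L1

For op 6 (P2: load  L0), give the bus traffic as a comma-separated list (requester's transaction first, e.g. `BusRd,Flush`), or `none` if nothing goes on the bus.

bus = BusRd

[1] P1: store L1 := 53 | P0:I, P1:M(53), P2:I, P3:I | bus: BusRdX
[2] P3: load  L0 | P0:I, P1:I, P2:I, P3:S(80) | bus: BusRd
[3] P3: load  L0 | P0:I, P1:I, P2:I, P3:S(80) | bus: none
[4] P2: load  L1 | P0:I, P1:S(53), P2:S(53), P3:I | bus: BusRd,Flush
[5] P2: store L1 := 7 | P0:I, P1:I, P2:M(7), P3:I | bus: BusRdX
[6] P2: load  L0 | P0:I, P1:I, P2:S(80), P3:S(80) | bus: BusRd
[7] P2: load  L1 | P0:I, P1:I, P2:M(7), P3:I | bus: none
[8] P3: store L1 := 21 | P0:I, P1:I, P2:I, P3:M(21) | bus: BusRdX,Flush
[9] P0: store L1 := 65 | P0:M(65), P1:I, P2:I, P3:I | bus: BusRdX,Flush
[10] P1: load  L1 | P0:S(65), P1:S(65), P2:I, P3:I | bus: BusRd,Flush
[11] P2: store L0 := 38 | P0:I, P1:I, P2:M(38), P3:I | bus: BusRdX
[12] P2: load  L1 | P0:S(65), P1:S(65), P2:S(65), P3:I | bus: BusRd
[13] P1: load  L1 | P0:S(65), P1:S(65), P2:S(65), P3:I | bus: none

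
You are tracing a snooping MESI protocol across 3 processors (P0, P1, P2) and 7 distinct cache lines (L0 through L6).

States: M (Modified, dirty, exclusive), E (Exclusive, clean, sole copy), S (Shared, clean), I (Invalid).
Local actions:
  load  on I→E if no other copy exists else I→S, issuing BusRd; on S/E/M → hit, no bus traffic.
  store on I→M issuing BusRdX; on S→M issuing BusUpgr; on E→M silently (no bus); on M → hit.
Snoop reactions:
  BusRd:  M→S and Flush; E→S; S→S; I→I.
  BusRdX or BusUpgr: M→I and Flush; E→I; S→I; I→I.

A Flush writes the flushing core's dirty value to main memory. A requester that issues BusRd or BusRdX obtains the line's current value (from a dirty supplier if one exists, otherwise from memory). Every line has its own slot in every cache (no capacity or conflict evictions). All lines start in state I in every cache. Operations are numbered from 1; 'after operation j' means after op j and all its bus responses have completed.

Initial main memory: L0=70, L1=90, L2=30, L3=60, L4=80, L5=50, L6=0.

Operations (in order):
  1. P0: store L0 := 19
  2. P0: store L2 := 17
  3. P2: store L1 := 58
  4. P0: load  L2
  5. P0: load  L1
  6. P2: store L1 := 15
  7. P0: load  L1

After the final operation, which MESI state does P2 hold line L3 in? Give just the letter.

state = I

  op1 P0: store L0 := 19 → M/I/I on L0; bus BusRdX; mem=70
  op2 P0: store L2 := 17 → M/I/I on L2; bus BusRdX; mem=30
  op3 P2: store L1 := 58 → I/I/M on L1; bus BusRdX; mem=90
  op4 P0: load  L2 → M/I/I on L2; bus (none); mem=30
  op5 P0: load  L1 → S/I/S on L1; bus BusRd Flush; mem=58
  op6 P2: store L1 := 15 → I/I/M on L1; bus BusUpgr; mem=58
  op7 P0: load  L1 → S/I/S on L1; bus BusRd Flush; mem=15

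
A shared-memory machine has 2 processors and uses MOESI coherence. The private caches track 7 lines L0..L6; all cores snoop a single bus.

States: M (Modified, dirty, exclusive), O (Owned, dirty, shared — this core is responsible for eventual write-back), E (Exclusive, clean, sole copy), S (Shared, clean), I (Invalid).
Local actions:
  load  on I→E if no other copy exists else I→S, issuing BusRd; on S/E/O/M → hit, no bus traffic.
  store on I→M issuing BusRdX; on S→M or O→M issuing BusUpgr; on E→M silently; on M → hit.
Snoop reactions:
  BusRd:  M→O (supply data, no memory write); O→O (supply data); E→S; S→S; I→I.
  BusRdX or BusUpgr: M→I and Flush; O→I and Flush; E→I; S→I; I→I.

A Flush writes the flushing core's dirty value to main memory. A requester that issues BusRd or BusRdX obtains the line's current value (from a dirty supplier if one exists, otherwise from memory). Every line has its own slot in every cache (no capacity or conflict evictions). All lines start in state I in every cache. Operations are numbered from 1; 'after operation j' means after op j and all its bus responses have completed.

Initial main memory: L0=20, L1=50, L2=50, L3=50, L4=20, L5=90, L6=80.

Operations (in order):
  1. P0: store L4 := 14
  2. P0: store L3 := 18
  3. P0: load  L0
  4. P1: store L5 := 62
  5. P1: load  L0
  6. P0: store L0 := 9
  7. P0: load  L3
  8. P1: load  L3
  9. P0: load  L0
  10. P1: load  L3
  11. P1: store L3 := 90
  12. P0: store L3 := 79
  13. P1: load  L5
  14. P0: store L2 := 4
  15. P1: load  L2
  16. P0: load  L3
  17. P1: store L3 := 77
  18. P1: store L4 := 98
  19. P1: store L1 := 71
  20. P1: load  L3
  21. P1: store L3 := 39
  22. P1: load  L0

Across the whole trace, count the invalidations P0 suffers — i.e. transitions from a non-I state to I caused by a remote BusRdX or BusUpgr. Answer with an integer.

step 1: P0: store L4 := 14  ⟶  MI  (L4)  txn=BusRdX  M[L4]=20
step 2: P0: store L3 := 18  ⟶  MI  (L3)  txn=BusRdX  M[L3]=50
step 3: P0: load  L0  ⟶  EI  (L0)  txn=BusRd  M[L0]=20
step 4: P1: store L5 := 62  ⟶  IM  (L5)  txn=BusRdX  M[L5]=90
step 5: P1: load  L0  ⟶  SS  (L0)  txn=BusRd  M[L0]=20
step 6: P0: store L0 := 9  ⟶  MI  (L0)  txn=BusUpgr  M[L0]=20
step 7: P0: load  L3  ⟶  MI  (L3)  txn=∅  M[L3]=50
step 8: P1: load  L3  ⟶  OS  (L3)  txn=BusRd  M[L3]=50
step 9: P0: load  L0  ⟶  MI  (L0)  txn=∅  M[L0]=20
step 10: P1: load  L3  ⟶  OS  (L3)  txn=∅  M[L3]=50
step 11: P1: store L3 := 90  ⟶  IM  (L3)  txn=BusUpgr+Flush  M[L3]=18
step 12: P0: store L3 := 79  ⟶  MI  (L3)  txn=BusRdX+Flush  M[L3]=90
step 13: P1: load  L5  ⟶  IM  (L5)  txn=∅  M[L5]=90
step 14: P0: store L2 := 4  ⟶  MI  (L2)  txn=BusRdX  M[L2]=50
step 15: P1: load  L2  ⟶  OS  (L2)  txn=BusRd  M[L2]=50
step 16: P0: load  L3  ⟶  MI  (L3)  txn=∅  M[L3]=90
step 17: P1: store L3 := 77  ⟶  IM  (L3)  txn=BusRdX+Flush  M[L3]=79
step 18: P1: store L4 := 98  ⟶  IM  (L4)  txn=BusRdX+Flush  M[L4]=14
step 19: P1: store L1 := 71  ⟶  IM  (L1)  txn=BusRdX  M[L1]=50
step 20: P1: load  L3  ⟶  IM  (L3)  txn=∅  M[L3]=79
step 21: P1: store L3 := 39  ⟶  IM  (L3)  txn=∅  M[L3]=79
step 22: P1: load  L0  ⟶  OS  (L0)  txn=BusRd  M[L0]=20

invalidations = 3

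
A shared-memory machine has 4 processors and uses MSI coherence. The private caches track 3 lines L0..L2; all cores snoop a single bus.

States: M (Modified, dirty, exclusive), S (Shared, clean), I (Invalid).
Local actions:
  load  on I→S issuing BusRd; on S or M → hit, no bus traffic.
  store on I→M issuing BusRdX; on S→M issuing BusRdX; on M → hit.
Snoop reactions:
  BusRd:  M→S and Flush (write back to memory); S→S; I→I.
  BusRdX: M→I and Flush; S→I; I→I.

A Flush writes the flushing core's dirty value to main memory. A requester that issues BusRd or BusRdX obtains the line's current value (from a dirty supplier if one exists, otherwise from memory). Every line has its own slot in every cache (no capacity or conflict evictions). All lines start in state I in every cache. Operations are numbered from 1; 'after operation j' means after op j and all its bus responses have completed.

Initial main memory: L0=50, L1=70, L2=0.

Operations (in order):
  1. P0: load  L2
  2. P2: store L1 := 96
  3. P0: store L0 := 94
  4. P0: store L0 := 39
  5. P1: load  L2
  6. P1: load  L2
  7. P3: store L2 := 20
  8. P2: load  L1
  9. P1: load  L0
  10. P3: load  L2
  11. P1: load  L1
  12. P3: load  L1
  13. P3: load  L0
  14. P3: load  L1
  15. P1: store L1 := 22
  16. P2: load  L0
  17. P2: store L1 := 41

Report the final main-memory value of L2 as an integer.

memory[L2] = 0

[1] P0: load  L2 | P0:S(0), P1:I, P2:I, P3:I | bus: BusRd
[2] P2: store L1 := 96 | P0:I, P1:I, P2:M(96), P3:I | bus: BusRdX
[3] P0: store L0 := 94 | P0:M(94), P1:I, P2:I, P3:I | bus: BusRdX
[4] P0: store L0 := 39 | P0:M(39), P1:I, P2:I, P3:I | bus: none
[5] P1: load  L2 | P0:S(0), P1:S(0), P2:I, P3:I | bus: BusRd
[6] P1: load  L2 | P0:S(0), P1:S(0), P2:I, P3:I | bus: none
[7] P3: store L2 := 20 | P0:I, P1:I, P2:I, P3:M(20) | bus: BusRdX
[8] P2: load  L1 | P0:I, P1:I, P2:M(96), P3:I | bus: none
[9] P1: load  L0 | P0:S(39), P1:S(39), P2:I, P3:I | bus: BusRd,Flush
[10] P3: load  L2 | P0:I, P1:I, P2:I, P3:M(20) | bus: none
[11] P1: load  L1 | P0:I, P1:S(96), P2:S(96), P3:I | bus: BusRd,Flush
[12] P3: load  L1 | P0:I, P1:S(96), P2:S(96), P3:S(96) | bus: BusRd
[13] P3: load  L0 | P0:S(39), P1:S(39), P2:I, P3:S(39) | bus: BusRd
[14] P3: load  L1 | P0:I, P1:S(96), P2:S(96), P3:S(96) | bus: none
[15] P1: store L1 := 22 | P0:I, P1:M(22), P2:I, P3:I | bus: BusRdX
[16] P2: load  L0 | P0:S(39), P1:S(39), P2:S(39), P3:S(39) | bus: BusRd
[17] P2: store L1 := 41 | P0:I, P1:I, P2:M(41), P3:I | bus: BusRdX,Flush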